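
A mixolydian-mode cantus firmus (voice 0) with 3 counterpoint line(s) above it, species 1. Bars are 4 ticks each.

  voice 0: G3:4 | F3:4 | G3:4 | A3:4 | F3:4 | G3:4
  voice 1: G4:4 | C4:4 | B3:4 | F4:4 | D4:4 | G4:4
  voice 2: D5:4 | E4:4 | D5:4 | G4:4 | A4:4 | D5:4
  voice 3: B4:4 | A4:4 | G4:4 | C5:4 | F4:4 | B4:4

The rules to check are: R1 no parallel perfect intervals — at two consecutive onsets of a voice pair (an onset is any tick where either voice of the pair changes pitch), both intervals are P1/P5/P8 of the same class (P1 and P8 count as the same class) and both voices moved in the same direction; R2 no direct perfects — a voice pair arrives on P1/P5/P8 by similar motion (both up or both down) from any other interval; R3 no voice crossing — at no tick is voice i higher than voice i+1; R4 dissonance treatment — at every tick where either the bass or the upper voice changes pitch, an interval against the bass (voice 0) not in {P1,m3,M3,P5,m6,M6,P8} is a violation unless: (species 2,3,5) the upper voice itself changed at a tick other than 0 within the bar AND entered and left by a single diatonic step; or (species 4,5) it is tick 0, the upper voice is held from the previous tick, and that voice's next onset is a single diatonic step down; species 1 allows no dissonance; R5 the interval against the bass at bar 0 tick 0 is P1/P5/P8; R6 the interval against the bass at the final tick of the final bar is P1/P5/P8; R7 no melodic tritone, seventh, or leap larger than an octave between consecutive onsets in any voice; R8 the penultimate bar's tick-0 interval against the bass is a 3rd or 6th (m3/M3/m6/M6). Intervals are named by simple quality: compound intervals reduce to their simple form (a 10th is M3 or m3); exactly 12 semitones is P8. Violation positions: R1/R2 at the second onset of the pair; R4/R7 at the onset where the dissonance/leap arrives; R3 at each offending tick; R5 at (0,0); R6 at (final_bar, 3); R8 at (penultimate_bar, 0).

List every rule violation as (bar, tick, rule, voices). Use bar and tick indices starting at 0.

(0, 0, R3, (2, 3))
(0, 0, R5, (0, 3))
(0, 1, R3, (2, 3))
(0, 2, R3, (2, 3))
(0, 3, R3, (2, 3))
(1, 0, R2, (0, 1))
(1, 0, R4, (0, 2))
(1, 0, R7, (2,))
(2, 0, R2, (0, 2))
(2, 0, R3, (2, 3))
(2, 0, R7, (2,))
(2, 1, R3, (2, 3))
(2, 2, R3, (2, 3))
(2, 3, R3, (2, 3))
(3, 0, R2, (1, 3))
(3, 0, R4, (0, 2))
(3, 0, R7, (1,))
(4, 0, R2, (0, 3))
(4, 0, R3, (2, 3))
(4, 0, R8, (0, 3))
(4, 1, R3, (2, 3))
(4, 2, R3, (2, 3))
(4, 3, R3, (2, 3))
(5, 0, R1, (1, 2))
(5, 0, R2, (0, 1))
(5, 0, R2, (0, 2))
(5, 0, R3, (2, 3))
(5, 0, R7, (3,))
(5, 1, R3, (2, 3))
(5, 2, R3, (2, 3))
(5, 3, R3, (2, 3))
(5, 3, R6, (0, 3))

bar 0: v0=G3 v1=G4 v2=D5 v3=B4 downbeat M3
bar 1: v0=F3 v1=C4 v2=E4 v3=A4 downbeat M3
bar 2: v0=G3 v1=B3 v2=D5 v3=G4 downbeat P8
bar 3: v0=A3 v1=F4 v2=G4 v3=C5 downbeat m3
bar 4: v0=F3 v1=D4 v2=A4 v3=F4 downbeat P8
bar 5: v0=G3 v1=G4 v2=D5 v3=B4 downbeat M3
  -> R3 @ bar 0 tick 0 v(2, 3): D5 above B4
  -> R5 @ bar 0 tick 0 v(0, 3): opens on M3
  -> R3 @ bar 0 tick 1 v(2, 3): D5 above B4
  -> R3 @ bar 0 tick 2 v(2, 3): D5 above B4
  -> R3 @ bar 0 tick 3 v(2, 3): D5 above B4
  -> R2 @ bar 1 tick 0 v(0, 1): G3/G4 P8 -> F3/C4 P5 similar
  -> R4 @ bar 1 tick 0 v(0, 2): F3/E4 M7 untreated
  -> R7 @ bar 1 tick 0 v(2,): D5->E4 leap 10st
  -> R2 @ bar 2 tick 0 v(0, 2): F3/E4 M7 -> G3/D5 P5 similar
  -> R3 @ bar 2 tick 0 v(2, 3): D5 above G4
  -> R7 @ bar 2 tick 0 v(2,): E4->D5 leap 10st
  -> R3 @ bar 2 tick 1 v(2, 3): D5 above G4
  -> R3 @ bar 2 tick 2 v(2, 3): D5 above G4
  -> R3 @ bar 2 tick 3 v(2, 3): D5 above G4
  -> R2 @ bar 3 tick 0 v(1, 3): B3/G4 m6 -> F4/C5 P5 similar
  -> R4 @ bar 3 tick 0 v(0, 2): A3/G4 m7 untreated
  -> R7 @ bar 3 tick 0 v(1,): B3->F4 leap 6st
  -> R2 @ bar 4 tick 0 v(0, 3): A3/C5 m3 -> F3/F4 P8 similar
  -> R3 @ bar 4 tick 0 v(2, 3): A4 above F4
  -> R8 @ bar 4 tick 0 v(0, 3): penult P8 not 3rd/6th
  -> R3 @ bar 4 tick 1 v(2, 3): A4 above F4
  -> R3 @ bar 4 tick 2 v(2, 3): A4 above F4
  -> R3 @ bar 4 tick 3 v(2, 3): A4 above F4
  -> R1 @ bar 5 tick 0 v(1, 2): D4/A4 P5 -> G4/D5 P5 similar
  -> R2 @ bar 5 tick 0 v(0, 1): F3/D4 M6 -> G3/G4 P8 similar
  -> R2 @ bar 5 tick 0 v(0, 2): F3/A4 M3 -> G3/D5 P5 similar
  -> R3 @ bar 5 tick 0 v(2, 3): D5 above B4
  -> R7 @ bar 5 tick 0 v(3,): F4->B4 leap 6st
  -> R3 @ bar 5 tick 1 v(2, 3): D5 above B4
  -> R3 @ bar 5 tick 2 v(2, 3): D5 above B4
  -> R3 @ bar 5 tick 3 v(2, 3): D5 above B4
  -> R6 @ bar 5 tick 3 v(0, 3): closes on M3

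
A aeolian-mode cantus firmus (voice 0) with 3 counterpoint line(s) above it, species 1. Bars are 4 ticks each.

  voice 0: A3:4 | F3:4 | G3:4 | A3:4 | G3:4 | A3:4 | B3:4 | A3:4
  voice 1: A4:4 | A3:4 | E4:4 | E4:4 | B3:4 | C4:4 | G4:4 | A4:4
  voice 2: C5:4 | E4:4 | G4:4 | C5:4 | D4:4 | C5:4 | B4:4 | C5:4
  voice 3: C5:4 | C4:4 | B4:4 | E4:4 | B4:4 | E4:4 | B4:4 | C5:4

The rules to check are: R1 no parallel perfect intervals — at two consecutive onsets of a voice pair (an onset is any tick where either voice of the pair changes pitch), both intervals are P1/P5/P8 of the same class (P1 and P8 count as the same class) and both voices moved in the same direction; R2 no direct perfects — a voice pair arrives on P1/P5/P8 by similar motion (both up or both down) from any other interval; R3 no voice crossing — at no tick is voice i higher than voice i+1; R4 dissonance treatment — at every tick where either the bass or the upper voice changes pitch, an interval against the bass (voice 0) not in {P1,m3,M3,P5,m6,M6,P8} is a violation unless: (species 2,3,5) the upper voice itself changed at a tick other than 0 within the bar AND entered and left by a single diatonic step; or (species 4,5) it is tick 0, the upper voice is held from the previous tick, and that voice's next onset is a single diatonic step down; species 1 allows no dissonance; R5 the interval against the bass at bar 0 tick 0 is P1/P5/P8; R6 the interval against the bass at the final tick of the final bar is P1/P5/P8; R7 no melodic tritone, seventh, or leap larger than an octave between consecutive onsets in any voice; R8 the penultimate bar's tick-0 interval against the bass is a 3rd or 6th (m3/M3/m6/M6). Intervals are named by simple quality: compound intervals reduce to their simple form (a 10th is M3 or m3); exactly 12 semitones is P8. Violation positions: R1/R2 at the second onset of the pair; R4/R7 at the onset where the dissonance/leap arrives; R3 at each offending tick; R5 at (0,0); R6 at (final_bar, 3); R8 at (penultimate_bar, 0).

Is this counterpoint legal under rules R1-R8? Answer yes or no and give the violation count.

bar 0: v0=A3 v1=A4 v2=C5 v3=C5 (m3)
bar 1: v0=F3 v1=A3 v2=E4 v3=C4 (P5)
bar 2: v0=G3 v1=E4 v2=G4 v3=B4 (M3)
bar 3: v0=A3 v1=E4 v2=C5 v3=E4 (P5)
bar 4: v0=G3 v1=B3 v2=D4 v3=B4 (M3)
bar 5: v0=A3 v1=C4 v2=C5 v3=E4 (P5)
bar 6: v0=B3 v1=G4 v2=B4 v3=B4 (P8)
bar 7: v0=A3 v1=A4 v2=C5 v3=C5 (m3)
  R5 @ bar0.0: opens on m3
  R5 @ bar0.0: opens on m3
  R2 @ bar1.0: A3/C5 m3 -> F3/C4 P5 similar
  R2 @ bar1.0: A4/C5 m3 -> A3/E4 P5 similar
  R3 @ bar1.0: E4 above C4
  R4 @ bar1.0: F3/E4 M7 untreated
  R3 @ bar1.1: E4 above C4
  R3 @ bar1.2: E4 above C4
  R3 @ bar1.3: E4 above C4
  R2 @ bar2.0: F3/E4 M7 -> G3/G4 P8 similar
  R2 @ bar2.0: A3/C4 m3 -> E4/B4 P5 similar
  R7 @ bar2.0: C4->B4 leap 11st
  R3 @ bar3.0: C5 above E4
  R3 @ bar3.1: C5 above E4
  R3 @ bar3.2: C5 above E4
  R3 @ bar3.3: C5 above E4
  R2 @ bar4.0: A3/C5 m3 -> G3/D4 P5 similar
  R7 @ bar4.0: C5->D4 leap 10st
  R2 @ bar5.0: B3/D4 m3 -> C4/C5 P8 similar
  R3 @ bar5.0: C5 above E4
  R7 @ bar5.0: D4->C5 leap 10st
  R3 @ bar5.1: C5 above E4
  R3 @ bar5.2: C5 above E4
  R3 @ bar5.3: C5 above E4
  R2 @ bar6.0: A3/E4 P5 -> B3/B4 P8 similar
  R8 @ bar6.0: penult P8 not 3rd/6th
  R8 @ bar6.0: penult P8 not 3rd/6th
  R1 @ bar7.0: B4/B4 P1 -> C5/C5 P1 similar
  R6 @ bar7.3: closes on m3
  R6 @ bar7.3: closes on m3

No (30 violations)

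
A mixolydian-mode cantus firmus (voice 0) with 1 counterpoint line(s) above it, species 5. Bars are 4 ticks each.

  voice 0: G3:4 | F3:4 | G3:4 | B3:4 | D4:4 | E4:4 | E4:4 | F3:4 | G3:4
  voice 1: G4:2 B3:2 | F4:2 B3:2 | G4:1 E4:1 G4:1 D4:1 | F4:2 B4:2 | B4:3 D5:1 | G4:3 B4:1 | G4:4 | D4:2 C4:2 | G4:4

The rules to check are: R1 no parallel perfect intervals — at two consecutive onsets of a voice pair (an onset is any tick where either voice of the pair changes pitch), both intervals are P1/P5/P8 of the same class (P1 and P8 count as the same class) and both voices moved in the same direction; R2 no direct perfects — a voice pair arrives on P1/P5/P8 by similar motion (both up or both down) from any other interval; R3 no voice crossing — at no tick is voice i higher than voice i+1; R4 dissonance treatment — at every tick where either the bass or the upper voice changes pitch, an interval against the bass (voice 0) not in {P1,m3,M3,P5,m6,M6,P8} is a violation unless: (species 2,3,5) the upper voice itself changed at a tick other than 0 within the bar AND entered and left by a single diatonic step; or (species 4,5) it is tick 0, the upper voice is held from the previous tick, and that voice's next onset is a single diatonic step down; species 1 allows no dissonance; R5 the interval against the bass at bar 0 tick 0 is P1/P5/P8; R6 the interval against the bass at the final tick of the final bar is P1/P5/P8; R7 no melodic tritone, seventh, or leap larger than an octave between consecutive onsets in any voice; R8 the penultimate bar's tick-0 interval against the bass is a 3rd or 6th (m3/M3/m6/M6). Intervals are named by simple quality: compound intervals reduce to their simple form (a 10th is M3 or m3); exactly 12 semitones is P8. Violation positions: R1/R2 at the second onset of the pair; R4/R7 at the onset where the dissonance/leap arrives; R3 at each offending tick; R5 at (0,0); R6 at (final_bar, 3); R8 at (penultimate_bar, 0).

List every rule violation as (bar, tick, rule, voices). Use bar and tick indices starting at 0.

bar 0: v0=G3 v1=G4 downbeat P8
bar 1: v0=F3 v1=F4 downbeat P8
bar 2: v0=G3 v1=G4 downbeat P8
bar 3: v0=B3 v1=F4 downbeat TT
bar 4: v0=D4 v1=B4 downbeat M6
bar 5: v0=E4 v1=G4 downbeat m3
bar 6: v0=E4 v1=G4 downbeat m3
bar 7: v0=F3 v1=D4 downbeat M6
bar 8: v0=G3 v1=G4 downbeat P8
  -> R7 @ bar 1 tick 0 v(1,): B3->F4 leap 6st
  -> R4 @ bar 1 tick 2 v(0, 1): F3/B3 TT untreated
  -> R7 @ bar 1 tick 2 v(1,): F4->B3 leap 6st
  -> R2 @ bar 2 tick 0 v(0, 1): F3/B3 TT -> G3/G4 P8 similar
  -> R4 @ bar 3 tick 0 v(0, 1): B3/F4 TT untreated
  -> R7 @ bar 3 tick 2 v(1,): F4->B4 leap 6st
  -> R7 @ bar 7 tick 0 v(0,): E4->F3 leap 11st
  -> R2 @ bar 8 tick 0 v(0, 1): F3/C4 P5 -> G3/G4 P8 similar

(1, 0, R7, (1,))
(1, 2, R4, (0, 1))
(1, 2, R7, (1,))
(2, 0, R2, (0, 1))
(3, 0, R4, (0, 1))
(3, 2, R7, (1,))
(7, 0, R7, (0,))
(8, 0, R2, (0, 1))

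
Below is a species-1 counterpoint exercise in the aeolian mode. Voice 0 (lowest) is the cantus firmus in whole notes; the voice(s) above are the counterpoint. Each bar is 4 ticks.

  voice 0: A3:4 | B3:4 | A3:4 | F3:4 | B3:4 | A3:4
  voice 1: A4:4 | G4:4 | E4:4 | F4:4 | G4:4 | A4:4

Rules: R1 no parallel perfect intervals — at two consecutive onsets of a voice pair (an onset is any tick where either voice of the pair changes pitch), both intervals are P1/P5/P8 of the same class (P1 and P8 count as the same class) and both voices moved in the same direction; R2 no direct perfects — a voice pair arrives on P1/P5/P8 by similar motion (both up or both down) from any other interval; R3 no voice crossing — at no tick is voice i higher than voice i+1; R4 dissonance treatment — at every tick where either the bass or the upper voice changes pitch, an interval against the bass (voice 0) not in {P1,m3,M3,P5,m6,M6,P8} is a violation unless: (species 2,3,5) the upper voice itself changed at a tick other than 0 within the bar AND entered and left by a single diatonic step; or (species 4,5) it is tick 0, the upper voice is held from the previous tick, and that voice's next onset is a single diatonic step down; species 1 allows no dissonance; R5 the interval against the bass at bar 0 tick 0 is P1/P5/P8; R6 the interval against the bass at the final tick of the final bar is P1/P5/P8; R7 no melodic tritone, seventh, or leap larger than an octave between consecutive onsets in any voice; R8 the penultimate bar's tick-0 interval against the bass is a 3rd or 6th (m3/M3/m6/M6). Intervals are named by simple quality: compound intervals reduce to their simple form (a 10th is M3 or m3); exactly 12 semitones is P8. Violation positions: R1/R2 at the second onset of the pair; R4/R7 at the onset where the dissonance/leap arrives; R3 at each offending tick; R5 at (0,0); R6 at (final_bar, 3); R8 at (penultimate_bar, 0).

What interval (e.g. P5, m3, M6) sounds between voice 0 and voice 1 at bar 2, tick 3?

voice 0=A3 voice 1=E4 -> P5

P5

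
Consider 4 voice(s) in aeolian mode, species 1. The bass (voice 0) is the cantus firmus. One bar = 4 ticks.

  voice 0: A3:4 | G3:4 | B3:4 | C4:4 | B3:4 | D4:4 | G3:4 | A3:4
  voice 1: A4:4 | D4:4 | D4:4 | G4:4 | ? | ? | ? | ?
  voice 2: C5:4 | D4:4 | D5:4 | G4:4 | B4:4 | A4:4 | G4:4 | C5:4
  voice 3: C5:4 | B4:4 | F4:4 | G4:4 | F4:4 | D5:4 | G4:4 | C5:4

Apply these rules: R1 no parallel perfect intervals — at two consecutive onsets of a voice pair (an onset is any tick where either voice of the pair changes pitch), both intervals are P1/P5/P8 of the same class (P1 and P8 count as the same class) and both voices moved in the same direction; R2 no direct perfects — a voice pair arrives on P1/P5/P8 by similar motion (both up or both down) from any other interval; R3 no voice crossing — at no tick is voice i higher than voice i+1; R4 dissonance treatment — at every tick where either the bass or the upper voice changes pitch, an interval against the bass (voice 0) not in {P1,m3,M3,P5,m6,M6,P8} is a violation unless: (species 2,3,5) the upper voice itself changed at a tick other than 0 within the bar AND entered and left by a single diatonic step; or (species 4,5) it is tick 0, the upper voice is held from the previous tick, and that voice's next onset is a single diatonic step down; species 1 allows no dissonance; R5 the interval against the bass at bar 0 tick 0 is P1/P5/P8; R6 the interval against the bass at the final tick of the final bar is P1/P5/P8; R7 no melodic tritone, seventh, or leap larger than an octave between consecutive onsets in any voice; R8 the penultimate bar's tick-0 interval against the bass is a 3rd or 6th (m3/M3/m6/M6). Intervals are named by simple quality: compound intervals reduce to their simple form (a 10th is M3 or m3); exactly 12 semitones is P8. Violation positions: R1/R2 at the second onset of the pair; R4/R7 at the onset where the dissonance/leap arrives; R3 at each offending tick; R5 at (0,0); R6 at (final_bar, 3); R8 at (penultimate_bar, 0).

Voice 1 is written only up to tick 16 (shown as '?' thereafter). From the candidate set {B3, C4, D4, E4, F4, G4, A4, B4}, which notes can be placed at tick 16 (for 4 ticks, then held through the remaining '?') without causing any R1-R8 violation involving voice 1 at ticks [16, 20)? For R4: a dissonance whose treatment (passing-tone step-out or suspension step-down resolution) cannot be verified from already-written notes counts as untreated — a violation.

{D4, G4}

B3: violates R2
C4: violates R4
D4: legal
E4: violates R4
F4: violates R1,R4
G4: legal
A4: violates R4
B4: violates R1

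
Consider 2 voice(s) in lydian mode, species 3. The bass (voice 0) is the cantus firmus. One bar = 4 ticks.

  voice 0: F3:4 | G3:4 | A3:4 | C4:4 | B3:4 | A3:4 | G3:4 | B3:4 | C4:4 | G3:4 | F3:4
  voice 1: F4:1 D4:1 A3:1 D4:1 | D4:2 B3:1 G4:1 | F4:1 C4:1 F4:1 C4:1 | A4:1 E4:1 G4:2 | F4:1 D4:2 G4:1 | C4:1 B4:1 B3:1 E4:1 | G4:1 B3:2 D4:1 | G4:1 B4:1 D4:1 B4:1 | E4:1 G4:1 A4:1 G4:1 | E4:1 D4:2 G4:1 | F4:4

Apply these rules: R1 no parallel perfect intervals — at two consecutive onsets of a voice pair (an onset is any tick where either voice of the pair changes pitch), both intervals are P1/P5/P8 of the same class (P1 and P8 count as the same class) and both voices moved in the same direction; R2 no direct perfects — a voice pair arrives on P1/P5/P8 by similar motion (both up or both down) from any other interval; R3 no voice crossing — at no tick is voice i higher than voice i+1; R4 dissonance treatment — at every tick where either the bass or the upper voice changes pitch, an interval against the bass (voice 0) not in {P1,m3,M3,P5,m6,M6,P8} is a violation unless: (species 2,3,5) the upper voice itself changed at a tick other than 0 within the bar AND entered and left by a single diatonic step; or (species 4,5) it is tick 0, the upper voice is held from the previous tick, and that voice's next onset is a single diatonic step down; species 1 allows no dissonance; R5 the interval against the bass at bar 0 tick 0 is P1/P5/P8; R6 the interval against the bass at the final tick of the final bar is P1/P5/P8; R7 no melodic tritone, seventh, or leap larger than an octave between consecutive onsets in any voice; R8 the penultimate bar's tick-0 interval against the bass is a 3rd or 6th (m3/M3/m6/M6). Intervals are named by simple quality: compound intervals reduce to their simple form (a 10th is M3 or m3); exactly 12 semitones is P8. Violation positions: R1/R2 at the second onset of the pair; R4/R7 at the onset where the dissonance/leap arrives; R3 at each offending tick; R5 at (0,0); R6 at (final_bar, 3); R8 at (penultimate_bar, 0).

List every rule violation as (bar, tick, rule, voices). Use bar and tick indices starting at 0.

(4, 0, R4, (0, 1))
(5, 1, R4, (0, 1))
(5, 1, R7, (1,))
(5, 2, R4, (0, 1))
(10, 0, R1, (0, 1))

bar 0: v0=F3 v1=F4 downbeat P8
bar 1: v0=G3 v1=D4 downbeat P5
bar 2: v0=A3 v1=F4 downbeat m6
bar 3: v0=C4 v1=A4 downbeat M6
bar 4: v0=B3 v1=F4 downbeat TT
bar 5: v0=A3 v1=C4 downbeat m3
bar 6: v0=G3 v1=G4 downbeat P8
bar 7: v0=B3 v1=G4 downbeat m6
bar 8: v0=C4 v1=E4 downbeat M3
bar 9: v0=G3 v1=E4 downbeat M6
bar 10: v0=F3 v1=F4 downbeat P8
  -> R4 @ bar 4 tick 0 v(0, 1): B3/F4 TT untreated
  -> R4 @ bar 5 tick 1 v(0, 1): A3/B4 M2 untreated
  -> R7 @ bar 5 tick 1 v(1,): C4->B4 leap 11st
  -> R4 @ bar 5 tick 2 v(0, 1): A3/B3 M2 untreated
  -> R1 @ bar 10 tick 0 v(0, 1): G3/G4 P8 -> F3/F4 P8 similar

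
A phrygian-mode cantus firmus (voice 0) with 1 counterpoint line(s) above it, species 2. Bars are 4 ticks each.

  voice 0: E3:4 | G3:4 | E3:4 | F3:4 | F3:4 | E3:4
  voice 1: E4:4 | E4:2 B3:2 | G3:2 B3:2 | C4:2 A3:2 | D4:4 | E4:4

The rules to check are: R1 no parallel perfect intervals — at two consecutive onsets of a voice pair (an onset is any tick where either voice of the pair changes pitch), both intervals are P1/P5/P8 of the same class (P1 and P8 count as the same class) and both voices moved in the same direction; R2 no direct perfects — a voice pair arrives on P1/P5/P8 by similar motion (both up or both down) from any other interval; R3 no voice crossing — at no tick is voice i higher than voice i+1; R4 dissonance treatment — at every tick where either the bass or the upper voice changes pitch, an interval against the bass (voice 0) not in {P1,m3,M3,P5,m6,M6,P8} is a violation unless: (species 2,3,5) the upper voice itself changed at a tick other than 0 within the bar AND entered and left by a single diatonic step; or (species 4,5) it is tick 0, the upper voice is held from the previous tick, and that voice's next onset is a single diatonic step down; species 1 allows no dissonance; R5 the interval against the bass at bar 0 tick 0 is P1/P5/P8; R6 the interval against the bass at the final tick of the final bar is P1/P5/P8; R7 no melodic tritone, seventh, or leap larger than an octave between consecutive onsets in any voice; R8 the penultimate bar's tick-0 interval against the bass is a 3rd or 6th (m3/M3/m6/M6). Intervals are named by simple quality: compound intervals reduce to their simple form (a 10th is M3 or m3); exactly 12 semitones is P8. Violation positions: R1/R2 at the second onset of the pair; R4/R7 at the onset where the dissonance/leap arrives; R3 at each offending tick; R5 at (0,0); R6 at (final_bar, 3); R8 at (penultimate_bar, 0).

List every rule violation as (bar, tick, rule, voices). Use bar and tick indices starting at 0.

(3, 0, R1, (0, 1))

bar 0: v0=E3 v1=E4 downbeat P8
bar 1: v0=G3 v1=E4 downbeat M6
bar 2: v0=E3 v1=G3 downbeat m3
bar 3: v0=F3 v1=C4 downbeat P5
bar 4: v0=F3 v1=D4 downbeat M6
bar 5: v0=E3 v1=E4 downbeat P8
  -> R1 @ bar 3 tick 0 v(0, 1): E3/B3 P5 -> F3/C4 P5 similar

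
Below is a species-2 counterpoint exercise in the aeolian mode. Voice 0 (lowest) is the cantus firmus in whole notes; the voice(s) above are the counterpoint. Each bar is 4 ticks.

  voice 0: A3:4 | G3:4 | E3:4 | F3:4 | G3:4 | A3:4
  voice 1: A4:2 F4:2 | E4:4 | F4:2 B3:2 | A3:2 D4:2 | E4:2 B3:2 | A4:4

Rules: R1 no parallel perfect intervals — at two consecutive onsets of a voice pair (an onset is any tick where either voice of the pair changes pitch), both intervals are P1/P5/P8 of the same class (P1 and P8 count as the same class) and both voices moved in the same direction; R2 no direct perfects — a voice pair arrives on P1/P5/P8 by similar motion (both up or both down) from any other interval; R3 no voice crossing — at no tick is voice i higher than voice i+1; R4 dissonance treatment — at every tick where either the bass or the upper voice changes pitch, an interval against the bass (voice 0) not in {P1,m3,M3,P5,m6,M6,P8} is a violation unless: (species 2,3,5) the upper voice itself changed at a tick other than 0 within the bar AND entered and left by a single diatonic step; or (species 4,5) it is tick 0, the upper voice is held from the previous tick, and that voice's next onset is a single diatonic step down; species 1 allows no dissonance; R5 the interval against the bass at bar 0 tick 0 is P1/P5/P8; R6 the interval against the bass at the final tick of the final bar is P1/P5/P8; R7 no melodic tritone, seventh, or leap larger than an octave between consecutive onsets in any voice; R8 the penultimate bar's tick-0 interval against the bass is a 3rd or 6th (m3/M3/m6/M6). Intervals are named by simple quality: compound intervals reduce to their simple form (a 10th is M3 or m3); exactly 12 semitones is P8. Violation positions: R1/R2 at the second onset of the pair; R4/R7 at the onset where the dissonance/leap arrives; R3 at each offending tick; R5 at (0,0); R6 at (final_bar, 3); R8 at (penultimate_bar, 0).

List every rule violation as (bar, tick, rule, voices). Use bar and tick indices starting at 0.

(2, 0, R4, (0, 1))
(2, 2, R7, (1,))
(5, 0, R2, (0, 1))
(5, 0, R7, (1,))

bar 0: v0=A3 v1=A4 downbeat P8
bar 1: v0=G3 v1=E4 downbeat M6
bar 2: v0=E3 v1=F4 downbeat m2
bar 3: v0=F3 v1=A3 downbeat M3
bar 4: v0=G3 v1=E4 downbeat M6
bar 5: v0=A3 v1=A4 downbeat P8
  -> R4 @ bar 2 tick 0 v(0, 1): E3/F4 m2 untreated
  -> R7 @ bar 2 tick 2 v(1,): F4->B3 leap 6st
  -> R2 @ bar 5 tick 0 v(0, 1): G3/B3 M3 -> A3/A4 P8 similar
  -> R7 @ bar 5 tick 0 v(1,): B3->A4 leap 10st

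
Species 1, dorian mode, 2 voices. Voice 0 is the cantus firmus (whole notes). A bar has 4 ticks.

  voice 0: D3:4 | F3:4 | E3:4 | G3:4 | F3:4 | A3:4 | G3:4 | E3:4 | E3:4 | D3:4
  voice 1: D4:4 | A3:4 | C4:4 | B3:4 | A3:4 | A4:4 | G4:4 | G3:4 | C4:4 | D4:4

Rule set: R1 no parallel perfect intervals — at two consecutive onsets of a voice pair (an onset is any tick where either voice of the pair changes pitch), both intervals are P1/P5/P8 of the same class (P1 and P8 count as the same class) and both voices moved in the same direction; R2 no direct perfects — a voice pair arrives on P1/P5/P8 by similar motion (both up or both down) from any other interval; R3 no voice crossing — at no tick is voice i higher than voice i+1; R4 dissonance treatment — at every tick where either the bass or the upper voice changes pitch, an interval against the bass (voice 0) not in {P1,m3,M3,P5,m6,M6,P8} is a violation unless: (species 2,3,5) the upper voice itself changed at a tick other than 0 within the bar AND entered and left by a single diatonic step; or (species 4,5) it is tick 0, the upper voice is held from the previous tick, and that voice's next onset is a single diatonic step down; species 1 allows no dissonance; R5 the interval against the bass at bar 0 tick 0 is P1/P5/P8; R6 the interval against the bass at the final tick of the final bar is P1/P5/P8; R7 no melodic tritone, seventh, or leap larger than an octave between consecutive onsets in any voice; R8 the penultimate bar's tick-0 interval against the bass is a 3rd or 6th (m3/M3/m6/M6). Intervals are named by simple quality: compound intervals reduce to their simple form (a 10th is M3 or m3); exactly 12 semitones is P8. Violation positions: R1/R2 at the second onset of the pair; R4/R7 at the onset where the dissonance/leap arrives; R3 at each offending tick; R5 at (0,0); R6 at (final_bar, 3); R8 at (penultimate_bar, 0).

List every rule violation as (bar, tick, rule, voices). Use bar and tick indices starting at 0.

(5, 0, R2, (0, 1))
(6, 0, R1, (0, 1))

bar 0: v0=D3 v1=D4 downbeat P8
bar 1: v0=F3 v1=A3 downbeat M3
bar 2: v0=E3 v1=C4 downbeat m6
bar 3: v0=G3 v1=B3 downbeat M3
bar 4: v0=F3 v1=A3 downbeat M3
bar 5: v0=A3 v1=A4 downbeat P8
bar 6: v0=G3 v1=G4 downbeat P8
bar 7: v0=E3 v1=G3 downbeat m3
bar 8: v0=E3 v1=C4 downbeat m6
bar 9: v0=D3 v1=D4 downbeat P8
  -> R2 @ bar 5 tick 0 v(0, 1): F3/A3 M3 -> A3/A4 P8 similar
  -> R1 @ bar 6 tick 0 v(0, 1): A3/A4 P8 -> G3/G4 P8 similar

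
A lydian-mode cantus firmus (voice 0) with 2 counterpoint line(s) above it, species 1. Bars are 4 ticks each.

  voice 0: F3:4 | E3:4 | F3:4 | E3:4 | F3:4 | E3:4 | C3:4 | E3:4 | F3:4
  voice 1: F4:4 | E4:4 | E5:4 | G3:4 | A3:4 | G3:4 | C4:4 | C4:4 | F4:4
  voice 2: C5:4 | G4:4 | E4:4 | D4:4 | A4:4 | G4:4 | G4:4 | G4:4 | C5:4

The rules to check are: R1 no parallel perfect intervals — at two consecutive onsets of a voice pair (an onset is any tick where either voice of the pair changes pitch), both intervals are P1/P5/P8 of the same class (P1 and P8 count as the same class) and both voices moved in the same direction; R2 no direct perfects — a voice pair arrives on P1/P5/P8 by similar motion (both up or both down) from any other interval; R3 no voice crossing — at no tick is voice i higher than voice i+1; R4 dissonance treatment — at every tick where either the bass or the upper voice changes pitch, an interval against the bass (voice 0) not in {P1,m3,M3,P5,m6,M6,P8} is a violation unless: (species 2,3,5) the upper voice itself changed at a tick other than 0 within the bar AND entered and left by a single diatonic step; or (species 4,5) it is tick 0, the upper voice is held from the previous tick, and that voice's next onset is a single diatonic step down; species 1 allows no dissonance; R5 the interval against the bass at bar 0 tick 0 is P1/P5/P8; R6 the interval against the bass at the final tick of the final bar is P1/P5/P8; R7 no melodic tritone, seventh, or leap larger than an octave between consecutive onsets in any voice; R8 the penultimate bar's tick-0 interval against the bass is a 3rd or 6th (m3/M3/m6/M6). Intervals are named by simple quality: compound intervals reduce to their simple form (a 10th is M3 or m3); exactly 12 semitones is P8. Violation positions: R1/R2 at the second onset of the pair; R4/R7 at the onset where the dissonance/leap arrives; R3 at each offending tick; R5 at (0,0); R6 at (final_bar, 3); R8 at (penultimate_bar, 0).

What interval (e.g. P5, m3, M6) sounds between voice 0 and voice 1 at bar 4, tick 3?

M3

voice 0=F3 voice 1=A3 -> M3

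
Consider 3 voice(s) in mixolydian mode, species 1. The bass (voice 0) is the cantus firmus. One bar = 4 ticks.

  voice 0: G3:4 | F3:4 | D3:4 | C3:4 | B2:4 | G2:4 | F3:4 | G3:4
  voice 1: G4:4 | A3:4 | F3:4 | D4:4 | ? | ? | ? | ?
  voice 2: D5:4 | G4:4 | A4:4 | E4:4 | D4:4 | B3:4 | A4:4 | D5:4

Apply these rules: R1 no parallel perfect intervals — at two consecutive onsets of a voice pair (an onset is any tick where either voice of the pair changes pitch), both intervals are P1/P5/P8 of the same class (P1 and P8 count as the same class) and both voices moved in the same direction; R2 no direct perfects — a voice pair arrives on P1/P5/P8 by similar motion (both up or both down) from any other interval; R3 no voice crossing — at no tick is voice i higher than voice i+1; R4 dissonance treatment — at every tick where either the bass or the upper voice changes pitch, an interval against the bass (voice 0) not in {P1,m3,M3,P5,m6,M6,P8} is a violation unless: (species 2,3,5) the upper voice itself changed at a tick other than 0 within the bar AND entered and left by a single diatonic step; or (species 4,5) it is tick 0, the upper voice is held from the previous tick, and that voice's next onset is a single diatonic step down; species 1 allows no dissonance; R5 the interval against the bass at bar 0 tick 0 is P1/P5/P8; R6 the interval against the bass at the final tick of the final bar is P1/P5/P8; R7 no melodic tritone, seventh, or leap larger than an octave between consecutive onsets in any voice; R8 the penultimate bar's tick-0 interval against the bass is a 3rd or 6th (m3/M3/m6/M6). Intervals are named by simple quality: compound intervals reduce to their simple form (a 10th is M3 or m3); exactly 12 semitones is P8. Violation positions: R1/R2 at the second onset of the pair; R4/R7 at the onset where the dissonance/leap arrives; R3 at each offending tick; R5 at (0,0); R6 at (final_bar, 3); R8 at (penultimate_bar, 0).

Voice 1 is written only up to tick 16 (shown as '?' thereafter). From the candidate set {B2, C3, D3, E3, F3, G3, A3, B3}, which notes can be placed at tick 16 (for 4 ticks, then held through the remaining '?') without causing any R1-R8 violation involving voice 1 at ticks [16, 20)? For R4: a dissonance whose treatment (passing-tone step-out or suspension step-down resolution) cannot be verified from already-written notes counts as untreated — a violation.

{}

B2: violates R2,R7
C3: violates R4,R7
D3: violates R2
E3: violates R4,R7
F3: violates R4
G3: violates R2
A3: violates R4
B3: violates R2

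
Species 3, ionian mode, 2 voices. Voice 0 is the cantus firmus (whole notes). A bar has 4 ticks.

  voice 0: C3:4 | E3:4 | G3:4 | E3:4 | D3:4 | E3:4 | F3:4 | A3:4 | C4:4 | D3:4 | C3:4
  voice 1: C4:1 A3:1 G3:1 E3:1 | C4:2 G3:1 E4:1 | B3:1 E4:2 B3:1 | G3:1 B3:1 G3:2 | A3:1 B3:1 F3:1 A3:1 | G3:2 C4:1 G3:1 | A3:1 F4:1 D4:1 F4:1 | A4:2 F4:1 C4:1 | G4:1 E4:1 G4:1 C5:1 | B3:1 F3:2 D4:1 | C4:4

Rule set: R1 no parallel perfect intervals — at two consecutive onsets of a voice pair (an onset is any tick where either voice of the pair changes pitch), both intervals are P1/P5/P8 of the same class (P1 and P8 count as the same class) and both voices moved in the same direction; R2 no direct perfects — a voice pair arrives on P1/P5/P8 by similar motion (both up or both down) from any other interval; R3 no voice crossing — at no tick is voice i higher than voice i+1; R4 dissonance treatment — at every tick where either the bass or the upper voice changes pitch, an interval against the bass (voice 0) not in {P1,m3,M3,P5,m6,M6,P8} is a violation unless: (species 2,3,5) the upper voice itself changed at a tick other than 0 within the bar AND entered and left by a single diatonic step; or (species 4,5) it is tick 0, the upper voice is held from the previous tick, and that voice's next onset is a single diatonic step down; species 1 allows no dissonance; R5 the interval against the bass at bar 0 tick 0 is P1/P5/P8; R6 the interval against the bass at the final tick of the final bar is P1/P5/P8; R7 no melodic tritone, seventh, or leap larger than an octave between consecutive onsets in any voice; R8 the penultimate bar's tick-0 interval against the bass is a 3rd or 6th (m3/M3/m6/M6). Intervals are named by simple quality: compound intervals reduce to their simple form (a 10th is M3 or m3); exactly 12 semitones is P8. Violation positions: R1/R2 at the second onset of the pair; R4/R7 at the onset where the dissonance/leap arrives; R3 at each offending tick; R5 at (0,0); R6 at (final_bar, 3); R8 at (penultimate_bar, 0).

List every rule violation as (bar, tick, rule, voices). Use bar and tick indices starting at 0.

(4, 2, R7, (1,))
(7, 0, R1, (0, 1))
(8, 0, R2, (0, 1))
(9, 0, R7, (0,))
(9, 0, R7, (1,))
(9, 1, R7, (1,))
(10, 0, R1, (0, 1))

bar 0: v0=C3 v1=C4 downbeat P8
bar 1: v0=E3 v1=C4 downbeat m6
bar 2: v0=G3 v1=B3 downbeat M3
bar 3: v0=E3 v1=G3 downbeat m3
bar 4: v0=D3 v1=A3 downbeat P5
bar 5: v0=E3 v1=G3 downbeat m3
bar 6: v0=F3 v1=A3 downbeat M3
bar 7: v0=A3 v1=A4 downbeat P8
bar 8: v0=C4 v1=G4 downbeat P5
bar 9: v0=D3 v1=B3 downbeat M6
bar 10: v0=C3 v1=C4 downbeat P8
  -> R7 @ bar 4 tick 2 v(1,): B3->F3 leap 6st
  -> R1 @ bar 7 tick 0 v(0, 1): F3/F4 P8 -> A3/A4 P8 similar
  -> R2 @ bar 8 tick 0 v(0, 1): A3/C4 m3 -> C4/G4 P5 similar
  -> R7 @ bar 9 tick 0 v(0,): C4->D3 leap 10st
  -> R7 @ bar 9 tick 0 v(1,): C5->B3 leap 13st
  -> R7 @ bar 9 tick 1 v(1,): B3->F3 leap 6st
  -> R1 @ bar 10 tick 0 v(0, 1): D3/D4 P8 -> C3/C4 P8 similar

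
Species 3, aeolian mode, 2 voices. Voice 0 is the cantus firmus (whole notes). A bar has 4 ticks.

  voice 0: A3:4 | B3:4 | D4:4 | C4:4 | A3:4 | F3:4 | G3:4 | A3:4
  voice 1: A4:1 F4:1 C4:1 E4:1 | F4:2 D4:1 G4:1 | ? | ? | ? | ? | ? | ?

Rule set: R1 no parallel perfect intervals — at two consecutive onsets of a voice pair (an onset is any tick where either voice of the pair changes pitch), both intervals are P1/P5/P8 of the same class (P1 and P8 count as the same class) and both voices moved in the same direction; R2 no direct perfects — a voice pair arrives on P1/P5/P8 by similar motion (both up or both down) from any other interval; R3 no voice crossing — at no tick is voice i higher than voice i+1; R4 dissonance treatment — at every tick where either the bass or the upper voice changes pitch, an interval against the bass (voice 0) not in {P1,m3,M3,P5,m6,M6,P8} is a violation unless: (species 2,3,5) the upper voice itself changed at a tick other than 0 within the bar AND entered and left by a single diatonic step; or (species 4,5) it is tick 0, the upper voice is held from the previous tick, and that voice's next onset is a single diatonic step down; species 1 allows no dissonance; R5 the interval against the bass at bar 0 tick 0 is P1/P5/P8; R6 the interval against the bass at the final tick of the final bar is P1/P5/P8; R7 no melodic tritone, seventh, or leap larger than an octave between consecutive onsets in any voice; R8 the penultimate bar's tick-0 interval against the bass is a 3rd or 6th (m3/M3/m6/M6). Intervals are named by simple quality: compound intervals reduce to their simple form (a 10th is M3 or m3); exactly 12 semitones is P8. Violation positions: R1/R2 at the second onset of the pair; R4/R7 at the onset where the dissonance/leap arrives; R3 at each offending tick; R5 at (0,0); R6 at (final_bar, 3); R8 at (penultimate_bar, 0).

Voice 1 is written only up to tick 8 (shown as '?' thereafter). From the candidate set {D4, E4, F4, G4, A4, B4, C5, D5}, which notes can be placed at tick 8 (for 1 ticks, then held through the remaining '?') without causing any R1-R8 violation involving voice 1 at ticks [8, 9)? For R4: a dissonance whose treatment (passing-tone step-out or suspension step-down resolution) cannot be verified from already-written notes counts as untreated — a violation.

D4: legal
E4: violates R4
F4: legal
G4: violates R4
A4: violates R2
B4: legal
C5: violates R4
D5: violates R2

{B4, D4, F4}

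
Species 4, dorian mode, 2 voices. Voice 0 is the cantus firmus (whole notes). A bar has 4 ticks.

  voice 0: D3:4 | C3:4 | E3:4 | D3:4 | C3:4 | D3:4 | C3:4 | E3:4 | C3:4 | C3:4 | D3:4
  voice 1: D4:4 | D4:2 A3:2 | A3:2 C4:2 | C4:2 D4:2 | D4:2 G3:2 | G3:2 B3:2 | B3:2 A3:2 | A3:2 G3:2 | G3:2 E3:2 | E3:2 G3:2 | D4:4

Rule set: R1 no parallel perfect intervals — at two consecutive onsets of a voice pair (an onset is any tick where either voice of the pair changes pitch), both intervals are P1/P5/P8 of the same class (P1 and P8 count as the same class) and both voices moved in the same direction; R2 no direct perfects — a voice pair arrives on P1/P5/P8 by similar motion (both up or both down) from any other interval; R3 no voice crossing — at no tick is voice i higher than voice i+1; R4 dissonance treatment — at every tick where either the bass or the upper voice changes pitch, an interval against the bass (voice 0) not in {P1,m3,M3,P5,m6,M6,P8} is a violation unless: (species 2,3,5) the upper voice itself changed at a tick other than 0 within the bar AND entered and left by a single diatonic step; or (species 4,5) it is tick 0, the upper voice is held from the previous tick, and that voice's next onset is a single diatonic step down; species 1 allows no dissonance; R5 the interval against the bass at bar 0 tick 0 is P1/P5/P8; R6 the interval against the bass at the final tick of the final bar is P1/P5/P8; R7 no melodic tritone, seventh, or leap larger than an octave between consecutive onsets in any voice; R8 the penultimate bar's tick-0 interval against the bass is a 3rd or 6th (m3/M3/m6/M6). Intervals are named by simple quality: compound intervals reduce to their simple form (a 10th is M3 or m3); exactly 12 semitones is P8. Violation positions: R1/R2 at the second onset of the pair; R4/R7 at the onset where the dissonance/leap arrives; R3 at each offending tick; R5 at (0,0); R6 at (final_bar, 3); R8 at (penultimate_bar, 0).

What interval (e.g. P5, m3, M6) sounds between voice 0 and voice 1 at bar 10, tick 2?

P8

voice 0=D3 voice 1=D4 -> P8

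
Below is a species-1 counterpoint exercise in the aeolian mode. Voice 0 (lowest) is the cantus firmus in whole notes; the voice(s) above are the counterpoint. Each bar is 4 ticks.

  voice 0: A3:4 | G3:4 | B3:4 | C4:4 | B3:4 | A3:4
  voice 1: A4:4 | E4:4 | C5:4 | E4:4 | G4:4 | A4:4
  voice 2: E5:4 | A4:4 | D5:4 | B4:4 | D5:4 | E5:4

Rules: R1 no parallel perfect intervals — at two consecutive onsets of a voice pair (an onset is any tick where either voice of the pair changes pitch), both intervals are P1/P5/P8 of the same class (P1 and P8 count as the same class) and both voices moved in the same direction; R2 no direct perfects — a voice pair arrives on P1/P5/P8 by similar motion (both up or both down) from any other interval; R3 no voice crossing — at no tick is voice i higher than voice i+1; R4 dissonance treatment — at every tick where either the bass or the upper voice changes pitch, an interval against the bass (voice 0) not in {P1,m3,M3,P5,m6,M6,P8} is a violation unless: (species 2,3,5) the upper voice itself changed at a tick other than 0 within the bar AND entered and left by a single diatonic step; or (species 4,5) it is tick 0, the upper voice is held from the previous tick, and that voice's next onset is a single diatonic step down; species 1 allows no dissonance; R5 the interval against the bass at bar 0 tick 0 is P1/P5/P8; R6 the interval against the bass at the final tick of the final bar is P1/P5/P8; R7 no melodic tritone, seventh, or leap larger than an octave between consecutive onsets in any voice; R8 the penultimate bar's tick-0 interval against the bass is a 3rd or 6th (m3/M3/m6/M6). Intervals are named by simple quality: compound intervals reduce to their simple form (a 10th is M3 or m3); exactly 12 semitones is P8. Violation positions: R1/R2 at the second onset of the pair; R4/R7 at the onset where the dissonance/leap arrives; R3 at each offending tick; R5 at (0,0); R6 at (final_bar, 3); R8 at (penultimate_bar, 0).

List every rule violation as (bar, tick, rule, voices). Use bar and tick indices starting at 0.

(1, 0, R4, (0, 2))
(2, 0, R4, (0, 1))
(3, 0, R2, (1, 2))
(3, 0, R4, (0, 2))
(4, 0, R1, (1, 2))
(5, 0, R1, (1, 2))

bar 0: v0=A3 v1=A4 v2=E5 downbeat P5
bar 1: v0=G3 v1=E4 v2=A4 downbeat M2
bar 2: v0=B3 v1=C5 v2=D5 downbeat m3
bar 3: v0=C4 v1=E4 v2=B4 downbeat M7
bar 4: v0=B3 v1=G4 v2=D5 downbeat m3
bar 5: v0=A3 v1=A4 v2=E5 downbeat P5
  -> R4 @ bar 1 tick 0 v(0, 2): G3/A4 M2 untreated
  -> R4 @ bar 2 tick 0 v(0, 1): B3/C5 m2 untreated
  -> R2 @ bar 3 tick 0 v(1, 2): C5/D5 M2 -> E4/B4 P5 similar
  -> R4 @ bar 3 tick 0 v(0, 2): C4/B4 M7 untreated
  -> R1 @ bar 4 tick 0 v(1, 2): E4/B4 P5 -> G4/D5 P5 similar
  -> R1 @ bar 5 tick 0 v(1, 2): G4/D5 P5 -> A4/E5 P5 similar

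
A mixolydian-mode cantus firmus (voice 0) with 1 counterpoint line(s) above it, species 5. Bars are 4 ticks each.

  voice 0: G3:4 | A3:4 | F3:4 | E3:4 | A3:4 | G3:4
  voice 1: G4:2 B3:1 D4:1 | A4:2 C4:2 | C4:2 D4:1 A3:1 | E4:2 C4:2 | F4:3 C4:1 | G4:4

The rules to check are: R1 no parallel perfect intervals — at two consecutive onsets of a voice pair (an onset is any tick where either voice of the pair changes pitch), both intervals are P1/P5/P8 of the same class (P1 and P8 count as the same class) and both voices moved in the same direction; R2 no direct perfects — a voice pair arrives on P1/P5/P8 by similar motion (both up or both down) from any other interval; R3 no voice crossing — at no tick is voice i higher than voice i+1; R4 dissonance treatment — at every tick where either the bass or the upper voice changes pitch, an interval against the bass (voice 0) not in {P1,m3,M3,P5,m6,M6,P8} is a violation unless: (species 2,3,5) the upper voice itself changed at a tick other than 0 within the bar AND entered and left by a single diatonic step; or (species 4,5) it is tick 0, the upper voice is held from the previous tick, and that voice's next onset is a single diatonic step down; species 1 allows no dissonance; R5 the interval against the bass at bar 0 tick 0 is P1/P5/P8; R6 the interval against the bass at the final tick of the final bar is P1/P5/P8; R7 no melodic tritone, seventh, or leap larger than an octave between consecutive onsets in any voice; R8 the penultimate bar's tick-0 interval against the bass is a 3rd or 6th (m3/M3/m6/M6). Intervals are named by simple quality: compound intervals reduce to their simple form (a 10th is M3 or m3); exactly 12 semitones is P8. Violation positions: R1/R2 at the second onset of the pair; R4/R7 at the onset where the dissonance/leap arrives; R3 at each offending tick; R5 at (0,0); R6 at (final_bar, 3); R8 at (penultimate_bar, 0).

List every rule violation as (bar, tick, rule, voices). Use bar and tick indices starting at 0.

(1, 0, R2, (0, 1))

bar 0: v0=G3 v1=G4 downbeat P8
bar 1: v0=A3 v1=A4 downbeat P8
bar 2: v0=F3 v1=C4 downbeat P5
bar 3: v0=E3 v1=E4 downbeat P8
bar 4: v0=A3 v1=F4 downbeat m6
bar 5: v0=G3 v1=G4 downbeat P8
  -> R2 @ bar 1 tick 0 v(0, 1): G3/D4 P5 -> A3/A4 P8 similar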